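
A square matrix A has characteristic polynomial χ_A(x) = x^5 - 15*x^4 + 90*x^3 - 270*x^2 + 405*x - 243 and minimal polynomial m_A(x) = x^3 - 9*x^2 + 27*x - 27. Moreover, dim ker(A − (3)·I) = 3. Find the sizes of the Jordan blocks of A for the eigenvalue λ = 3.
Block sizes for λ = 3: [3, 1, 1]

Step 1 — from the characteristic polynomial, algebraic multiplicity of λ = 3 is 5. From dim ker(A − (3)·I) = 3, there are exactly 3 Jordan blocks for λ = 3.
Step 2 — from the minimal polynomial, the factor (x − 3)^3 tells us the largest block for λ = 3 has size 3.
Step 3 — with total size 5, 3 blocks, and largest block 3, the block sizes (in nonincreasing order) are [3, 1, 1].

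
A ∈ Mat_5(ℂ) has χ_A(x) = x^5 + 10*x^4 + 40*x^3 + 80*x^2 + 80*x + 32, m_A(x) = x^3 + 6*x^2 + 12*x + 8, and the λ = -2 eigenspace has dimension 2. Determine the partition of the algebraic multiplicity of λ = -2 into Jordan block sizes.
Block sizes for λ = -2: [3, 2]

Step 1 — from the characteristic polynomial, algebraic multiplicity of λ = -2 is 5. From dim ker(A − (-2)·I) = 2, there are exactly 2 Jordan blocks for λ = -2.
Step 2 — from the minimal polynomial, the factor (x + 2)^3 tells us the largest block for λ = -2 has size 3.
Step 3 — with total size 5, 2 blocks, and largest block 3, the block sizes (in nonincreasing order) are [3, 2].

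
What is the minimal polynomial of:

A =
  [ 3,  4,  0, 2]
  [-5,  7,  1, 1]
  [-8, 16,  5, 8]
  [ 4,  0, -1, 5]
x^3 - 15*x^2 + 75*x - 125

The characteristic polynomial is χ_A(x) = (x - 5)^4, so the eigenvalues are known. The minimal polynomial is
  m_A(x) = Π_λ (x − λ)^{k_λ}
where k_λ is the size of the *largest* Jordan block for λ (equivalently, the smallest k with (A − λI)^k v = 0 for every generalised eigenvector v of λ).

  λ = 5: largest Jordan block has size 3, contributing (x − 5)^3

So m_A(x) = (x - 5)^3 = x^3 - 15*x^2 + 75*x - 125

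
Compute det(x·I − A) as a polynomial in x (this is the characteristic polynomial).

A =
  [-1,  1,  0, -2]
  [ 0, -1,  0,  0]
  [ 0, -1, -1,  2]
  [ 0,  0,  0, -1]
x^4 + 4*x^3 + 6*x^2 + 4*x + 1

Expanding det(x·I − A) (e.g. by cofactor expansion or by noting that A is similar to its Jordan form J, which has the same characteristic polynomial as A) gives
  χ_A(x) = x^4 + 4*x^3 + 6*x^2 + 4*x + 1
which factors as (x + 1)^4. The eigenvalues (with algebraic multiplicities) are λ = -1 with multiplicity 4.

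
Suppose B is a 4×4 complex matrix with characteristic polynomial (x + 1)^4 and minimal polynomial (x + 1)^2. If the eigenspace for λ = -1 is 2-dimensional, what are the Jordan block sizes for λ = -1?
Block sizes for λ = -1: [2, 2]

Step 1 — from the characteristic polynomial, algebraic multiplicity of λ = -1 is 4. From dim ker(B − (-1)·I) = 2, there are exactly 2 Jordan blocks for λ = -1.
Step 2 — from the minimal polynomial, the factor (x + 1)^2 tells us the largest block for λ = -1 has size 2.
Step 3 — with total size 4, 2 blocks, and largest block 2, the block sizes (in nonincreasing order) are [2, 2].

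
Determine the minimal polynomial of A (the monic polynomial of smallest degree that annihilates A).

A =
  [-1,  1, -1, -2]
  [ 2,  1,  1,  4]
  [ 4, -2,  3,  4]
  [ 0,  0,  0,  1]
x^3 - 3*x^2 + 3*x - 1

The characteristic polynomial is χ_A(x) = (x - 1)^4, so the eigenvalues are known. The minimal polynomial is
  m_A(x) = Π_λ (x − λ)^{k_λ}
where k_λ is the size of the *largest* Jordan block for λ (equivalently, the smallest k with (A − λI)^k v = 0 for every generalised eigenvector v of λ).

  λ = 1: largest Jordan block has size 3, contributing (x − 1)^3

So m_A(x) = (x - 1)^3 = x^3 - 3*x^2 + 3*x - 1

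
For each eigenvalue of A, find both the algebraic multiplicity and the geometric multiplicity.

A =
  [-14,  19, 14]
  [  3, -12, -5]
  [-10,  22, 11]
λ = -5: alg = 3, geom = 1

Step 1 — factor the characteristic polynomial to read off the algebraic multiplicities:
  χ_A(x) = (x + 5)^3

Step 2 — compute geometric multiplicities via the rank-nullity identity g(λ) = n − rank(A − λI):
  rank(A − (-5)·I) = 2, so dim ker(A − (-5)·I) = n − 2 = 1

Summary:
  λ = -5: algebraic multiplicity = 3, geometric multiplicity = 1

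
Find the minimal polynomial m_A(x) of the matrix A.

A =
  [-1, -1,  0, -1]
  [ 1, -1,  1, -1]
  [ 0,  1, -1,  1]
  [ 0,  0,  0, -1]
x^3 + 3*x^2 + 3*x + 1

The characteristic polynomial is χ_A(x) = (x + 1)^4, so the eigenvalues are known. The minimal polynomial is
  m_A(x) = Π_λ (x − λ)^{k_λ}
where k_λ is the size of the *largest* Jordan block for λ (equivalently, the smallest k with (A − λI)^k v = 0 for every generalised eigenvector v of λ).

  λ = -1: largest Jordan block has size 3, contributing (x + 1)^3

So m_A(x) = (x + 1)^3 = x^3 + 3*x^2 + 3*x + 1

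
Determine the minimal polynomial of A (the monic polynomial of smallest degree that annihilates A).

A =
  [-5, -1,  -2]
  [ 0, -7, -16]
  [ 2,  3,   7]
x^3 + 5*x^2 + 3*x - 9

The characteristic polynomial is χ_A(x) = (x - 1)*(x + 3)^2, so the eigenvalues are known. The minimal polynomial is
  m_A(x) = Π_λ (x − λ)^{k_λ}
where k_λ is the size of the *largest* Jordan block for λ (equivalently, the smallest k with (A − λI)^k v = 0 for every generalised eigenvector v of λ).

  λ = -3: largest Jordan block has size 2, contributing (x + 3)^2
  λ = 1: largest Jordan block has size 1, contributing (x − 1)

So m_A(x) = (x - 1)*(x + 3)^2 = x^3 + 5*x^2 + 3*x - 9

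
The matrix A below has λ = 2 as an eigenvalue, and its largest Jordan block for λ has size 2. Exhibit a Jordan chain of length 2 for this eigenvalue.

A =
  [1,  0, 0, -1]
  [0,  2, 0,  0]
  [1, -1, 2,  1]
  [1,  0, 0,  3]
A Jordan chain for λ = 2 of length 2:
v_1 = (-1, 0, 1, 1)ᵀ
v_2 = (1, 0, 0, 0)ᵀ

Let N = A − (2)·I. We want v_2 with N^2 v_2 = 0 but N^1 v_2 ≠ 0; then v_{j-1} := N · v_j for j = 2, …, 2.

Pick v_2 = (1, 0, 0, 0)ᵀ.
Then v_1 = N · v_2 = (-1, 0, 1, 1)ᵀ.

Sanity check: (A − (2)·I) v_1 = (0, 0, 0, 0)ᵀ = 0. ✓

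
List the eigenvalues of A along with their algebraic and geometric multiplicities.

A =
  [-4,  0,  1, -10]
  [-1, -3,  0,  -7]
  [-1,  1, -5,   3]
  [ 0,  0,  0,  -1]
λ = -4: alg = 3, geom = 1; λ = -1: alg = 1, geom = 1

Step 1 — factor the characteristic polynomial to read off the algebraic multiplicities:
  χ_A(x) = (x + 1)*(x + 4)^3

Step 2 — compute geometric multiplicities via the rank-nullity identity g(λ) = n − rank(A − λI):
  rank(A − (-4)·I) = 3, so dim ker(A − (-4)·I) = n − 3 = 1
  rank(A − (-1)·I) = 3, so dim ker(A − (-1)·I) = n − 3 = 1

Summary:
  λ = -4: algebraic multiplicity = 3, geometric multiplicity = 1
  λ = -1: algebraic multiplicity = 1, geometric multiplicity = 1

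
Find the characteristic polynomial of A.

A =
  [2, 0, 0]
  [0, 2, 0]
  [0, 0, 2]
x^3 - 6*x^2 + 12*x - 8

Expanding det(x·I − A) (e.g. by cofactor expansion or by noting that A is similar to its Jordan form J, which has the same characteristic polynomial as A) gives
  χ_A(x) = x^3 - 6*x^2 + 12*x - 8
which factors as (x - 2)^3. The eigenvalues (with algebraic multiplicities) are λ = 2 with multiplicity 3.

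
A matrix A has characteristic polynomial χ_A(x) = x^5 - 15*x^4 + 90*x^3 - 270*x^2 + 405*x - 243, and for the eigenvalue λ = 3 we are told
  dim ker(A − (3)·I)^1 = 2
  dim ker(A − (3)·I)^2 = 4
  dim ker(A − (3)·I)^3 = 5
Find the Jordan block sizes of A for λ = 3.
Block sizes for λ = 3: [3, 2]

From the dimensions of kernels of powers, the number of Jordan blocks of size at least j is d_j − d_{j−1} where d_j = dim ker(N^j) (with d_0 = 0). Computing the differences gives [2, 2, 1].
The number of blocks of size exactly k is (#blocks of size ≥ k) − (#blocks of size ≥ k + 1), so the partition is: 1 block(s) of size 2, 1 block(s) of size 3.
In nonincreasing order the block sizes are [3, 2].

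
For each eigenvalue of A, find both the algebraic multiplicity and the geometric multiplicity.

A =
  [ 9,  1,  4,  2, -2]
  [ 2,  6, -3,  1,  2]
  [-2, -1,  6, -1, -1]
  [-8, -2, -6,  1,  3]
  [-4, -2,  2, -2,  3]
λ = 5: alg = 5, geom = 2

Step 1 — factor the characteristic polynomial to read off the algebraic multiplicities:
  χ_A(x) = (x - 5)^5

Step 2 — compute geometric multiplicities via the rank-nullity identity g(λ) = n − rank(A − λI):
  rank(A − (5)·I) = 3, so dim ker(A − (5)·I) = n − 3 = 2

Summary:
  λ = 5: algebraic multiplicity = 5, geometric multiplicity = 2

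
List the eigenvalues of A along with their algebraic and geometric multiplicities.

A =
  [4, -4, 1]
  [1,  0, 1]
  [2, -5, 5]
λ = 3: alg = 3, geom = 1

Step 1 — factor the characteristic polynomial to read off the algebraic multiplicities:
  χ_A(x) = (x - 3)^3

Step 2 — compute geometric multiplicities via the rank-nullity identity g(λ) = n − rank(A − λI):
  rank(A − (3)·I) = 2, so dim ker(A − (3)·I) = n − 2 = 1

Summary:
  λ = 3: algebraic multiplicity = 3, geometric multiplicity = 1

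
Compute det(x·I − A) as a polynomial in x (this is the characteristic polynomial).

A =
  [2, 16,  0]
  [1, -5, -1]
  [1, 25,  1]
x^3 + 2*x^2 - 4*x - 8

Expanding det(x·I − A) (e.g. by cofactor expansion or by noting that A is similar to its Jordan form J, which has the same characteristic polynomial as A) gives
  χ_A(x) = x^3 + 2*x^2 - 4*x - 8
which factors as (x - 2)*(x + 2)^2. The eigenvalues (with algebraic multiplicities) are λ = -2 with multiplicity 2, λ = 2 with multiplicity 1.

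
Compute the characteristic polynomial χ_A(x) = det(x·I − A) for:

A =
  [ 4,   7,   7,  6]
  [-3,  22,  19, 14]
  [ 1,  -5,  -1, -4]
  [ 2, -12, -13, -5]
x^4 - 20*x^3 + 150*x^2 - 500*x + 625

Expanding det(x·I − A) (e.g. by cofactor expansion or by noting that A is similar to its Jordan form J, which has the same characteristic polynomial as A) gives
  χ_A(x) = x^4 - 20*x^3 + 150*x^2 - 500*x + 625
which factors as (x - 5)^4. The eigenvalues (with algebraic multiplicities) are λ = 5 with multiplicity 4.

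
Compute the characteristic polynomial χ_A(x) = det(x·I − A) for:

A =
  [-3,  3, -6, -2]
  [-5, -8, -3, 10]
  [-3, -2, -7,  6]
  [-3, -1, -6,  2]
x^4 + 16*x^3 + 96*x^2 + 256*x + 256

Expanding det(x·I − A) (e.g. by cofactor expansion or by noting that A is similar to its Jordan form J, which has the same characteristic polynomial as A) gives
  χ_A(x) = x^4 + 16*x^3 + 96*x^2 + 256*x + 256
which factors as (x + 4)^4. The eigenvalues (with algebraic multiplicities) are λ = -4 with multiplicity 4.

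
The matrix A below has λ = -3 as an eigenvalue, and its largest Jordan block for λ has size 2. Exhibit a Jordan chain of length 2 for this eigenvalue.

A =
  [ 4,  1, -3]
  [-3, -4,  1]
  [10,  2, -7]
A Jordan chain for λ = -3 of length 2:
v_1 = (1, -1, 2)ᵀ
v_2 = (0, 1, 0)ᵀ

Let N = A − (-3)·I. We want v_2 with N^2 v_2 = 0 but N^1 v_2 ≠ 0; then v_{j-1} := N · v_j for j = 2, …, 2.

Pick v_2 = (0, 1, 0)ᵀ.
Then v_1 = N · v_2 = (1, -1, 2)ᵀ.

Sanity check: (A − (-3)·I) v_1 = (0, 0, 0)ᵀ = 0. ✓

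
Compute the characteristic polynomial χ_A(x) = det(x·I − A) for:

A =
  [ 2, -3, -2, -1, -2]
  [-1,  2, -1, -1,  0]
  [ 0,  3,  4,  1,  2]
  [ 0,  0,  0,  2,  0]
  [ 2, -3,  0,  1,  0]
x^5 - 10*x^4 + 40*x^3 - 80*x^2 + 80*x - 32

Expanding det(x·I − A) (e.g. by cofactor expansion or by noting that A is similar to its Jordan form J, which has the same characteristic polynomial as A) gives
  χ_A(x) = x^5 - 10*x^4 + 40*x^3 - 80*x^2 + 80*x - 32
which factors as (x - 2)^5. The eigenvalues (with algebraic multiplicities) are λ = 2 with multiplicity 5.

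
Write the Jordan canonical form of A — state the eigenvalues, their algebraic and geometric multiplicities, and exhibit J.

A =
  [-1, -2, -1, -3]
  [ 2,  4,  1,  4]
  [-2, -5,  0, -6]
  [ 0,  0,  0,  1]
J_3(1) ⊕ J_1(1)

The characteristic polynomial is
  det(x·I − A) = x^4 - 4*x^3 + 6*x^2 - 4*x + 1 = (x - 1)^4

Eigenvalues and multiplicities (the geometric multiplicity of λ is n − rank(A − λI), which equals the number of Jordan blocks for λ):
  λ = 1: algebraic multiplicity = 4, geometric multiplicity = 2

Determining the block sizes for each eigenvalue:
  λ = 1: with am = 4 and gm = 2, the partition is not yet determined (e.g. several partitions of 4 into 2 parts exist). Let N = A − (1)·I. Computing rank(N^1) = 2, rank(N^2) = 1, rank(N^3) = 0; the number of blocks of size ≥ j is rank(N^{j−1}) − rank(N^j), giving [2, 1, 1]. So we have 1 block(s) of size 3, 1 block(s) of size 1 → block sizes [3, 1]

Assembling the blocks gives a Jordan form
J =
  [1, 1, 0, 0]
  [0, 1, 1, 0]
  [0, 0, 1, 0]
  [0, 0, 0, 1]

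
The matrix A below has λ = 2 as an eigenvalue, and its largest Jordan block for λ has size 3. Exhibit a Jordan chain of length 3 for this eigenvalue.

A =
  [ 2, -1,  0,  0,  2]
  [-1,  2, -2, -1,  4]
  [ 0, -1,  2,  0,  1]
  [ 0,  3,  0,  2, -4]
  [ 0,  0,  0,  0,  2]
A Jordan chain for λ = 2 of length 3:
v_1 = (1, 0, 1, -3, 0)ᵀ
v_2 = (0, -1, 0, 0, 0)ᵀ
v_3 = (1, 0, 0, 0, 0)ᵀ

Let N = A − (2)·I. We want v_3 with N^3 v_3 = 0 but N^2 v_3 ≠ 0; then v_{j-1} := N · v_j for j = 3, …, 2.

Pick v_3 = (1, 0, 0, 0, 0)ᵀ.
Then v_2 = N · v_3 = (0, -1, 0, 0, 0)ᵀ.
Then v_1 = N · v_2 = (1, 0, 1, -3, 0)ᵀ.

Sanity check: (A − (2)·I) v_1 = (0, 0, 0, 0, 0)ᵀ = 0. ✓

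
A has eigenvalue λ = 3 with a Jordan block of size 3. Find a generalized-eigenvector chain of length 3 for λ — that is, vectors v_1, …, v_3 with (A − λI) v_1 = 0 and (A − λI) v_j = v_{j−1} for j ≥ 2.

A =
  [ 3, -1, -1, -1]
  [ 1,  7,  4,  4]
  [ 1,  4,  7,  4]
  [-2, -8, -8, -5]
A Jordan chain for λ = 3 of length 3:
v_1 = (0, -1, -1, 2)ᵀ
v_2 = (-1, 4, 4, -8)ᵀ
v_3 = (0, 1, 0, 0)ᵀ

Let N = A − (3)·I. We want v_3 with N^3 v_3 = 0 but N^2 v_3 ≠ 0; then v_{j-1} := N · v_j for j = 3, …, 2.

Pick v_3 = (0, 1, 0, 0)ᵀ.
Then v_2 = N · v_3 = (-1, 4, 4, -8)ᵀ.
Then v_1 = N · v_2 = (0, -1, -1, 2)ᵀ.

Sanity check: (A − (3)·I) v_1 = (0, 0, 0, 0)ᵀ = 0. ✓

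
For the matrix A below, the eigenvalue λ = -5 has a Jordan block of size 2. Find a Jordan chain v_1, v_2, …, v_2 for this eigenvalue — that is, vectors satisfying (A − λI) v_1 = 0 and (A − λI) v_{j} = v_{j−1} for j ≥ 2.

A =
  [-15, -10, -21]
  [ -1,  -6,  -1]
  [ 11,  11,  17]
A Jordan chain for λ = -5 of length 2:
v_1 = (1, -1, 0)ᵀ
v_2 = (2, 0, -1)ᵀ

Let N = A − (-5)·I. We want v_2 with N^2 v_2 = 0 but N^1 v_2 ≠ 0; then v_{j-1} := N · v_j for j = 2, …, 2.

Pick v_2 = (2, 0, -1)ᵀ.
Then v_1 = N · v_2 = (1, -1, 0)ᵀ.

Sanity check: (A − (-5)·I) v_1 = (0, 0, 0)ᵀ = 0. ✓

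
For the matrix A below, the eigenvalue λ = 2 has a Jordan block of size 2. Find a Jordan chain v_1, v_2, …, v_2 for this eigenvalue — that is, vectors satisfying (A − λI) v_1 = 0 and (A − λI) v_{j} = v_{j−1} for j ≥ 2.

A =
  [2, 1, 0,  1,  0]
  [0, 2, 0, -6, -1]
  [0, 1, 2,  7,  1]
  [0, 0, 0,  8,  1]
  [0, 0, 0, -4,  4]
A Jordan chain for λ = 2 of length 2:
v_1 = (1, 0, 1, 0, 0)ᵀ
v_2 = (0, 1, 0, 0, 0)ᵀ

Let N = A − (2)·I. We want v_2 with N^2 v_2 = 0 but N^1 v_2 ≠ 0; then v_{j-1} := N · v_j for j = 2, …, 2.

Pick v_2 = (0, 1, 0, 0, 0)ᵀ.
Then v_1 = N · v_2 = (1, 0, 1, 0, 0)ᵀ.

Sanity check: (A − (2)·I) v_1 = (0, 0, 0, 0, 0)ᵀ = 0. ✓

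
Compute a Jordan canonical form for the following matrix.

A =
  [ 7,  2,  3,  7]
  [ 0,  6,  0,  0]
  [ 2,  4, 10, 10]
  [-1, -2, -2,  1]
J_3(6) ⊕ J_1(6)

The characteristic polynomial is
  det(x·I − A) = x^4 - 24*x^3 + 216*x^2 - 864*x + 1296 = (x - 6)^4

Eigenvalues and multiplicities (the geometric multiplicity of λ is n − rank(A − λI), which equals the number of Jordan blocks for λ):
  λ = 6: algebraic multiplicity = 4, geometric multiplicity = 2

Determining the block sizes for each eigenvalue:
  λ = 6: with am = 4 and gm = 2, the partition is not yet determined (e.g. several partitions of 4 into 2 parts exist). Let N = A − (6)·I. Computing rank(N^1) = 2, rank(N^2) = 1, rank(N^3) = 0; the number of blocks of size ≥ j is rank(N^{j−1}) − rank(N^j), giving [2, 1, 1]. So we have 1 block(s) of size 3, 1 block(s) of size 1 → block sizes [3, 1]

Assembling the blocks gives a Jordan form
J =
  [6, 1, 0, 0]
  [0, 6, 1, 0]
  [0, 0, 6, 0]
  [0, 0, 0, 6]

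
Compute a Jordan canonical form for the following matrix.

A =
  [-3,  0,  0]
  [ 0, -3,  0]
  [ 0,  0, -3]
J_1(-3) ⊕ J_1(-3) ⊕ J_1(-3)

The characteristic polynomial is
  det(x·I − A) = x^3 + 9*x^2 + 27*x + 27 = (x + 3)^3

Eigenvalues and multiplicities (the geometric multiplicity of λ is n − rank(A − λI), which equals the number of Jordan blocks for λ):
  λ = -3: algebraic multiplicity = 3, geometric multiplicity = 3

Determining the block sizes for each eigenvalue:
  λ = -3: gm = am = 3, so every block has size 1 → block sizes [1, 1, 1]

Assembling the blocks gives a Jordan form
J =
  [-3,  0,  0]
  [ 0, -3,  0]
  [ 0,  0, -3]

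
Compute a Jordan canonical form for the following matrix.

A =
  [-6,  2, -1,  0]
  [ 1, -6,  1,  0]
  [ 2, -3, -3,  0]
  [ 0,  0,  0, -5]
J_3(-5) ⊕ J_1(-5)

The characteristic polynomial is
  det(x·I − A) = x^4 + 20*x^3 + 150*x^2 + 500*x + 625 = (x + 5)^4

Eigenvalues and multiplicities (the geometric multiplicity of λ is n − rank(A − λI), which equals the number of Jordan blocks for λ):
  λ = -5: algebraic multiplicity = 4, geometric multiplicity = 2

Determining the block sizes for each eigenvalue:
  λ = -5: with am = 4 and gm = 2, the partition is not yet determined (e.g. several partitions of 4 into 2 parts exist). Let N = A − (-5)·I. Computing rank(N^1) = 2, rank(N^2) = 1, rank(N^3) = 0; the number of blocks of size ≥ j is rank(N^{j−1}) − rank(N^j), giving [2, 1, 1]. So we have 1 block(s) of size 3, 1 block(s) of size 1 → block sizes [3, 1]

Assembling the blocks gives a Jordan form
J =
  [-5,  1,  0,  0]
  [ 0, -5,  1,  0]
  [ 0,  0, -5,  0]
  [ 0,  0,  0, -5]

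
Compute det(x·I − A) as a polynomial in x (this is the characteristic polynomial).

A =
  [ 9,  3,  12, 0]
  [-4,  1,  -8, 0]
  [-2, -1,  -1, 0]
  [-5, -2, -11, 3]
x^4 - 12*x^3 + 54*x^2 - 108*x + 81

Expanding det(x·I − A) (e.g. by cofactor expansion or by noting that A is similar to its Jordan form J, which has the same characteristic polynomial as A) gives
  χ_A(x) = x^4 - 12*x^3 + 54*x^2 - 108*x + 81
which factors as (x - 3)^4. The eigenvalues (with algebraic multiplicities) are λ = 3 with multiplicity 4.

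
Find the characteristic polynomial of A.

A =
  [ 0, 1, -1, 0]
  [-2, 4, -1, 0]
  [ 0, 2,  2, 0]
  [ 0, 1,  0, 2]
x^4 - 8*x^3 + 24*x^2 - 32*x + 16

Expanding det(x·I − A) (e.g. by cofactor expansion or by noting that A is similar to its Jordan form J, which has the same characteristic polynomial as A) gives
  χ_A(x) = x^4 - 8*x^3 + 24*x^2 - 32*x + 16
which factors as (x - 2)^4. The eigenvalues (with algebraic multiplicities) are λ = 2 with multiplicity 4.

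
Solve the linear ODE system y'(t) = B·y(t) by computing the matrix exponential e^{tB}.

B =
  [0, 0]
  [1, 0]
e^{tB} =
  [1, 0]
  [t, 1]

Strategy: write B = P · J · P⁻¹ where J is a Jordan canonical form, so e^{tB} = P · e^{tJ} · P⁻¹, and e^{tJ} can be computed block-by-block.

B has Jordan form
J =
  [0, 1]
  [0, 0]
(up to reordering of blocks).

Per-block formulas:
  For a 2×2 Jordan block J_2(0): exp(t · J_2(0)) = e^(0t)·(I + t·N), where N is the 2×2 nilpotent shift.

After assembling e^{tJ} and conjugating by P, we get:

e^{tB} =
  [1, 0]
  [t, 1]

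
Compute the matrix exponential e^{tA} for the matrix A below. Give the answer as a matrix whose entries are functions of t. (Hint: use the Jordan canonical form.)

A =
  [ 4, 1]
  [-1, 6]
e^{tA} =
  [-t*exp(5*t) + exp(5*t), t*exp(5*t)]
  [-t*exp(5*t), t*exp(5*t) + exp(5*t)]

Strategy: write A = P · J · P⁻¹ where J is a Jordan canonical form, so e^{tA} = P · e^{tJ} · P⁻¹, and e^{tJ} can be computed block-by-block.

A has Jordan form
J =
  [5, 1]
  [0, 5]
(up to reordering of blocks).

Per-block formulas:
  For a 2×2 Jordan block J_2(5): exp(t · J_2(5)) = e^(5t)·(I + t·N), where N is the 2×2 nilpotent shift.

After assembling e^{tJ} and conjugating by P, we get:

e^{tA} =
  [-t*exp(5*t) + exp(5*t), t*exp(5*t)]
  [-t*exp(5*t), t*exp(5*t) + exp(5*t)]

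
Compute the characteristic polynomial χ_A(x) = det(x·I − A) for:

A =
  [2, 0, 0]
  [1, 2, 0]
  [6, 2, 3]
x^3 - 7*x^2 + 16*x - 12

Expanding det(x·I − A) (e.g. by cofactor expansion or by noting that A is similar to its Jordan form J, which has the same characteristic polynomial as A) gives
  χ_A(x) = x^3 - 7*x^2 + 16*x - 12
which factors as (x - 3)*(x - 2)^2. The eigenvalues (with algebraic multiplicities) are λ = 2 with multiplicity 2, λ = 3 with multiplicity 1.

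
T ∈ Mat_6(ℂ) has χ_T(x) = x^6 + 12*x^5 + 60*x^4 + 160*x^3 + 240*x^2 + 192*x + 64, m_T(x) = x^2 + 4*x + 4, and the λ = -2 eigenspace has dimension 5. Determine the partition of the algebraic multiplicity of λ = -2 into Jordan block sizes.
Block sizes for λ = -2: [2, 1, 1, 1, 1]

Step 1 — from the characteristic polynomial, algebraic multiplicity of λ = -2 is 6. From dim ker(T − (-2)·I) = 5, there are exactly 5 Jordan blocks for λ = -2.
Step 2 — from the minimal polynomial, the factor (x + 2)^2 tells us the largest block for λ = -2 has size 2.
Step 3 — with total size 6, 5 blocks, and largest block 2, the block sizes (in nonincreasing order) are [2, 1, 1, 1, 1].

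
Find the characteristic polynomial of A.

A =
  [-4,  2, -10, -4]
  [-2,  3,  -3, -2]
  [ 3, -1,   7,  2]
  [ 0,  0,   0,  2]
x^4 - 8*x^3 + 24*x^2 - 32*x + 16

Expanding det(x·I − A) (e.g. by cofactor expansion or by noting that A is similar to its Jordan form J, which has the same characteristic polynomial as A) gives
  χ_A(x) = x^4 - 8*x^3 + 24*x^2 - 32*x + 16
which factors as (x - 2)^4. The eigenvalues (with algebraic multiplicities) are λ = 2 with multiplicity 4.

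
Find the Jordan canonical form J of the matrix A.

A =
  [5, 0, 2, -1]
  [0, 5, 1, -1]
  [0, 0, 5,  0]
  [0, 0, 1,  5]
J_3(5) ⊕ J_1(5)

The characteristic polynomial is
  det(x·I − A) = x^4 - 20*x^3 + 150*x^2 - 500*x + 625 = (x - 5)^4

Eigenvalues and multiplicities (the geometric multiplicity of λ is n − rank(A − λI), which equals the number of Jordan blocks for λ):
  λ = 5: algebraic multiplicity = 4, geometric multiplicity = 2

Determining the block sizes for each eigenvalue:
  λ = 5: with am = 4 and gm = 2, the partition is not yet determined (e.g. several partitions of 4 into 2 parts exist). Let N = A − (5)·I. Computing rank(N^1) = 2, rank(N^2) = 1, rank(N^3) = 0; the number of blocks of size ≥ j is rank(N^{j−1}) − rank(N^j), giving [2, 1, 1]. So we have 1 block(s) of size 3, 1 block(s) of size 1 → block sizes [3, 1]

Assembling the blocks gives a Jordan form
J =
  [5, 1, 0, 0]
  [0, 5, 1, 0]
  [0, 0, 5, 0]
  [0, 0, 0, 5]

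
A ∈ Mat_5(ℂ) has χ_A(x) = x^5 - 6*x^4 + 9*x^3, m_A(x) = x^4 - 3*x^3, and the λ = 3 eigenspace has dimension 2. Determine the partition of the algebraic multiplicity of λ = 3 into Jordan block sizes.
Block sizes for λ = 3: [1, 1]

Step 1 — from the characteristic polynomial, algebraic multiplicity of λ = 3 is 2. From dim ker(A − (3)·I) = 2, there are exactly 2 Jordan blocks for λ = 3.
Step 2 — from the minimal polynomial, the factor (x − 3) tells us the largest block for λ = 3 has size 1.
Step 3 — with total size 2, 2 blocks, and largest block 1, the block sizes (in nonincreasing order) are [1, 1].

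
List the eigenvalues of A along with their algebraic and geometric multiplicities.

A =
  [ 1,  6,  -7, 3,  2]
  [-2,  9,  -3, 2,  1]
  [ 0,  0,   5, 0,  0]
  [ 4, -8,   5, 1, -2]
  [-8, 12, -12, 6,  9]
λ = 5: alg = 5, geom = 2

Step 1 — factor the characteristic polynomial to read off the algebraic multiplicities:
  χ_A(x) = (x - 5)^5

Step 2 — compute geometric multiplicities via the rank-nullity identity g(λ) = n − rank(A − λI):
  rank(A − (5)·I) = 3, so dim ker(A − (5)·I) = n − 3 = 2

Summary:
  λ = 5: algebraic multiplicity = 5, geometric multiplicity = 2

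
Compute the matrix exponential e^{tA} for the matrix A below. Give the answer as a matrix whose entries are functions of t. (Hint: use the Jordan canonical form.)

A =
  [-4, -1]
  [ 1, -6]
e^{tA} =
  [t*exp(-5*t) + exp(-5*t), -t*exp(-5*t)]
  [t*exp(-5*t), -t*exp(-5*t) + exp(-5*t)]

Strategy: write A = P · J · P⁻¹ where J is a Jordan canonical form, so e^{tA} = P · e^{tJ} · P⁻¹, and e^{tJ} can be computed block-by-block.

A has Jordan form
J =
  [-5,  1]
  [ 0, -5]
(up to reordering of blocks).

Per-block formulas:
  For a 2×2 Jordan block J_2(-5): exp(t · J_2(-5)) = e^(-5t)·(I + t·N), where N is the 2×2 nilpotent shift.

After assembling e^{tJ} and conjugating by P, we get:

e^{tA} =
  [t*exp(-5*t) + exp(-5*t), -t*exp(-5*t)]
  [t*exp(-5*t), -t*exp(-5*t) + exp(-5*t)]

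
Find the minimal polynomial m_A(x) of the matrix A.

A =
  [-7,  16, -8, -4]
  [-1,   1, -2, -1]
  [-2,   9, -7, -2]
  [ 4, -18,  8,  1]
x^3 + 9*x^2 + 27*x + 27

The characteristic polynomial is χ_A(x) = (x + 3)^4, so the eigenvalues are known. The minimal polynomial is
  m_A(x) = Π_λ (x − λ)^{k_λ}
where k_λ is the size of the *largest* Jordan block for λ (equivalently, the smallest k with (A − λI)^k v = 0 for every generalised eigenvector v of λ).

  λ = -3: largest Jordan block has size 3, contributing (x + 3)^3

So m_A(x) = (x + 3)^3 = x^3 + 9*x^2 + 27*x + 27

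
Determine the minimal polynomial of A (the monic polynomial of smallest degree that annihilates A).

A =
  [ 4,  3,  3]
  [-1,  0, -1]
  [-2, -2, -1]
x^2 - 2*x + 1

The characteristic polynomial is χ_A(x) = (x - 1)^3, so the eigenvalues are known. The minimal polynomial is
  m_A(x) = Π_λ (x − λ)^{k_λ}
where k_λ is the size of the *largest* Jordan block for λ (equivalently, the smallest k with (A − λI)^k v = 0 for every generalised eigenvector v of λ).

  λ = 1: largest Jordan block has size 2, contributing (x − 1)^2

So m_A(x) = (x - 1)^2 = x^2 - 2*x + 1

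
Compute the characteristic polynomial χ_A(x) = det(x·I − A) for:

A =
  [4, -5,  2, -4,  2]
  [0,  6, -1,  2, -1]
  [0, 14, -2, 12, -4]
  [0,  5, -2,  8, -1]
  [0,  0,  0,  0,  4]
x^5 - 20*x^4 + 160*x^3 - 640*x^2 + 1280*x - 1024

Expanding det(x·I − A) (e.g. by cofactor expansion or by noting that A is similar to its Jordan form J, which has the same characteristic polynomial as A) gives
  χ_A(x) = x^5 - 20*x^4 + 160*x^3 - 640*x^2 + 1280*x - 1024
which factors as (x - 4)^5. The eigenvalues (with algebraic multiplicities) are λ = 4 with multiplicity 5.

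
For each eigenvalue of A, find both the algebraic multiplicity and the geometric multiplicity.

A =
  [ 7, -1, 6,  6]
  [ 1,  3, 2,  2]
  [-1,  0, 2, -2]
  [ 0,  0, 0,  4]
λ = 4: alg = 4, geom = 2

Step 1 — factor the characteristic polynomial to read off the algebraic multiplicities:
  χ_A(x) = (x - 4)^4

Step 2 — compute geometric multiplicities via the rank-nullity identity g(λ) = n − rank(A − λI):
  rank(A − (4)·I) = 2, so dim ker(A − (4)·I) = n − 2 = 2

Summary:
  λ = 4: algebraic multiplicity = 4, geometric multiplicity = 2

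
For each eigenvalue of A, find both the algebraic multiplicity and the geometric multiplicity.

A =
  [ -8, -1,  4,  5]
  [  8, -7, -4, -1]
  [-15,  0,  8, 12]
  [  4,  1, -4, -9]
λ = -4: alg = 4, geom = 2

Step 1 — factor the characteristic polynomial to read off the algebraic multiplicities:
  χ_A(x) = (x + 4)^4

Step 2 — compute geometric multiplicities via the rank-nullity identity g(λ) = n − rank(A − λI):
  rank(A − (-4)·I) = 2, so dim ker(A − (-4)·I) = n − 2 = 2

Summary:
  λ = -4: algebraic multiplicity = 4, geometric multiplicity = 2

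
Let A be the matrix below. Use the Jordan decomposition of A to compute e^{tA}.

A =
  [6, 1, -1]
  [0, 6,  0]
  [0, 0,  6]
e^{tA} =
  [exp(6*t), t*exp(6*t), -t*exp(6*t)]
  [0, exp(6*t), 0]
  [0, 0, exp(6*t)]

Strategy: write A = P · J · P⁻¹ where J is a Jordan canonical form, so e^{tA} = P · e^{tJ} · P⁻¹, and e^{tJ} can be computed block-by-block.

A has Jordan form
J =
  [6, 1, 0]
  [0, 6, 0]
  [0, 0, 6]
(up to reordering of blocks).

Per-block formulas:
  For a 1×1 block at λ = 6: exp(t · [6]) = [e^(6t)].
  For a 2×2 Jordan block J_2(6): exp(t · J_2(6)) = e^(6t)·(I + t·N), where N is the 2×2 nilpotent shift.

After assembling e^{tJ} and conjugating by P, we get:

e^{tA} =
  [exp(6*t), t*exp(6*t), -t*exp(6*t)]
  [0, exp(6*t), 0]
  [0, 0, exp(6*t)]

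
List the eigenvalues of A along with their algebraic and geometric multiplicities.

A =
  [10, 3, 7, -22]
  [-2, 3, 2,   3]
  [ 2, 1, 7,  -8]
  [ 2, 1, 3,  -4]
λ = 4: alg = 4, geom = 2

Step 1 — factor the characteristic polynomial to read off the algebraic multiplicities:
  χ_A(x) = (x - 4)^4

Step 2 — compute geometric multiplicities via the rank-nullity identity g(λ) = n − rank(A − λI):
  rank(A − (4)·I) = 2, so dim ker(A − (4)·I) = n − 2 = 2

Summary:
  λ = 4: algebraic multiplicity = 4, geometric multiplicity = 2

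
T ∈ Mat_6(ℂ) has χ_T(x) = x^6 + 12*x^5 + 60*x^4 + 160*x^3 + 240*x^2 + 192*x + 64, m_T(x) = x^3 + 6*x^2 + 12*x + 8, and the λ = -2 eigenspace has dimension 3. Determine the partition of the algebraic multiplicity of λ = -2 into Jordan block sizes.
Block sizes for λ = -2: [3, 2, 1]

Step 1 — from the characteristic polynomial, algebraic multiplicity of λ = -2 is 6. From dim ker(T − (-2)·I) = 3, there are exactly 3 Jordan blocks for λ = -2.
Step 2 — from the minimal polynomial, the factor (x + 2)^3 tells us the largest block for λ = -2 has size 3.
Step 3 — with total size 6, 3 blocks, and largest block 3, the block sizes (in nonincreasing order) are [3, 2, 1].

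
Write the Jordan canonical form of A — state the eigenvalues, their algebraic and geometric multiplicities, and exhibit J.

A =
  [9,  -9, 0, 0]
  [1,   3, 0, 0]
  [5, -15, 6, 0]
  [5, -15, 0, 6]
J_2(6) ⊕ J_1(6) ⊕ J_1(6)

The characteristic polynomial is
  det(x·I − A) = x^4 - 24*x^3 + 216*x^2 - 864*x + 1296 = (x - 6)^4

Eigenvalues and multiplicities (the geometric multiplicity of λ is n − rank(A − λI), which equals the number of Jordan blocks for λ):
  λ = 6: algebraic multiplicity = 4, geometric multiplicity = 3

Determining the block sizes for each eigenvalue:
  λ = 6: 3 blocks summing to 4 forces exactly one block of size 2 and the rest size 1 → block sizes [2, 1, 1]

Assembling the blocks gives a Jordan form
J =
  [6, 1, 0, 0]
  [0, 6, 0, 0]
  [0, 0, 6, 0]
  [0, 0, 0, 6]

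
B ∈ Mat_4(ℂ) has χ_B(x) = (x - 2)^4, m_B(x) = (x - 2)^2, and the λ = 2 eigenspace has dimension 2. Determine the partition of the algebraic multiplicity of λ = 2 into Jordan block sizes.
Block sizes for λ = 2: [2, 2]

Step 1 — from the characteristic polynomial, algebraic multiplicity of λ = 2 is 4. From dim ker(B − (2)·I) = 2, there are exactly 2 Jordan blocks for λ = 2.
Step 2 — from the minimal polynomial, the factor (x − 2)^2 tells us the largest block for λ = 2 has size 2.
Step 3 — with total size 4, 2 blocks, and largest block 2, the block sizes (in nonincreasing order) are [2, 2].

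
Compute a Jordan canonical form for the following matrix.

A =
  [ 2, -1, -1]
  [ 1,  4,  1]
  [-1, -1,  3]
J_3(3)

The characteristic polynomial is
  det(x·I − A) = x^3 - 9*x^2 + 27*x - 27 = (x - 3)^3

Eigenvalues and multiplicities (the geometric multiplicity of λ is n − rank(A − λI), which equals the number of Jordan blocks for λ):
  λ = 3: algebraic multiplicity = 3, geometric multiplicity = 1

Determining the block sizes for each eigenvalue:
  λ = 3: one block (gm = 1), so the single block has size am = 3 → block sizes [3]

Assembling the blocks gives a Jordan form
J =
  [3, 1, 0]
  [0, 3, 1]
  [0, 0, 3]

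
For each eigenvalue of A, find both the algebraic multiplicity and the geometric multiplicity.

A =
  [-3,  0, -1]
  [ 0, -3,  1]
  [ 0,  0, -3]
λ = -3: alg = 3, geom = 2

Step 1 — factor the characteristic polynomial to read off the algebraic multiplicities:
  χ_A(x) = (x + 3)^3

Step 2 — compute geometric multiplicities via the rank-nullity identity g(λ) = n − rank(A − λI):
  rank(A − (-3)·I) = 1, so dim ker(A − (-3)·I) = n − 1 = 2

Summary:
  λ = -3: algebraic multiplicity = 3, geometric multiplicity = 2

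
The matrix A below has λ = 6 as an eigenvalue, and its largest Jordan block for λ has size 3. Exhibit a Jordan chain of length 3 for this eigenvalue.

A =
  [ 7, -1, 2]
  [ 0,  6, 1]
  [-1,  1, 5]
A Jordan chain for λ = 6 of length 3:
v_1 = (-1, -1, 0)ᵀ
v_2 = (1, 0, -1)ᵀ
v_3 = (1, 0, 0)ᵀ

Let N = A − (6)·I. We want v_3 with N^3 v_3 = 0 but N^2 v_3 ≠ 0; then v_{j-1} := N · v_j for j = 3, …, 2.

Pick v_3 = (1, 0, 0)ᵀ.
Then v_2 = N · v_3 = (1, 0, -1)ᵀ.
Then v_1 = N · v_2 = (-1, -1, 0)ᵀ.

Sanity check: (A − (6)·I) v_1 = (0, 0, 0)ᵀ = 0. ✓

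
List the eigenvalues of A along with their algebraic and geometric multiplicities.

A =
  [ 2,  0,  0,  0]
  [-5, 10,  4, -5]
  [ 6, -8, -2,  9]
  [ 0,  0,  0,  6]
λ = 2: alg = 2, geom = 1; λ = 6: alg = 2, geom = 1

Step 1 — factor the characteristic polynomial to read off the algebraic multiplicities:
  χ_A(x) = (x - 6)^2*(x - 2)^2

Step 2 — compute geometric multiplicities via the rank-nullity identity g(λ) = n − rank(A − λI):
  rank(A − (2)·I) = 3, so dim ker(A − (2)·I) = n − 3 = 1
  rank(A − (6)·I) = 3, so dim ker(A − (6)·I) = n − 3 = 1

Summary:
  λ = 2: algebraic multiplicity = 2, geometric multiplicity = 1
  λ = 6: algebraic multiplicity = 2, geometric multiplicity = 1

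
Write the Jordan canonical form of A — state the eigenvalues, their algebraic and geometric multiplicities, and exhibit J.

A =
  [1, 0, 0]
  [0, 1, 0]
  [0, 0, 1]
J_1(1) ⊕ J_1(1) ⊕ J_1(1)

The characteristic polynomial is
  det(x·I − A) = x^3 - 3*x^2 + 3*x - 1 = (x - 1)^3

Eigenvalues and multiplicities (the geometric multiplicity of λ is n − rank(A − λI), which equals the number of Jordan blocks for λ):
  λ = 1: algebraic multiplicity = 3, geometric multiplicity = 3

Determining the block sizes for each eigenvalue:
  λ = 1: gm = am = 3, so every block has size 1 → block sizes [1, 1, 1]

Assembling the blocks gives a Jordan form
J =
  [1, 0, 0]
  [0, 1, 0]
  [0, 0, 1]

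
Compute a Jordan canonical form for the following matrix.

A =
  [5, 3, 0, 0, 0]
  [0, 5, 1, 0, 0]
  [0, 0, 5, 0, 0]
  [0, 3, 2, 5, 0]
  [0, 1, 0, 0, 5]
J_3(5) ⊕ J_1(5) ⊕ J_1(5)

The characteristic polynomial is
  det(x·I − A) = x^5 - 25*x^4 + 250*x^3 - 1250*x^2 + 3125*x - 3125 = (x - 5)^5

Eigenvalues and multiplicities (the geometric multiplicity of λ is n − rank(A − λI), which equals the number of Jordan blocks for λ):
  λ = 5: algebraic multiplicity = 5, geometric multiplicity = 3

Determining the block sizes for each eigenvalue:
  λ = 5: with am = 5 and gm = 3, the partition is not yet determined (e.g. several partitions of 5 into 3 parts exist). Let N = A − (5)·I. Computing rank(N^1) = 2, rank(N^2) = 1, rank(N^3) = 0; the number of blocks of size ≥ j is rank(N^{j−1}) − rank(N^j), giving [3, 1, 1]. So we have 1 block(s) of size 3, 2 block(s) of size 1 → block sizes [3, 1, 1]

Assembling the blocks gives a Jordan form
J =
  [5, 1, 0, 0, 0]
  [0, 5, 1, 0, 0]
  [0, 0, 5, 0, 0]
  [0, 0, 0, 5, 0]
  [0, 0, 0, 0, 5]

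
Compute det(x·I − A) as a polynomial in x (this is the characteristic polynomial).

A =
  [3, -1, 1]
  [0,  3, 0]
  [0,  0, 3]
x^3 - 9*x^2 + 27*x - 27

Expanding det(x·I − A) (e.g. by cofactor expansion or by noting that A is similar to its Jordan form J, which has the same characteristic polynomial as A) gives
  χ_A(x) = x^3 - 9*x^2 + 27*x - 27
which factors as (x - 3)^3. The eigenvalues (with algebraic multiplicities) are λ = 3 with multiplicity 3.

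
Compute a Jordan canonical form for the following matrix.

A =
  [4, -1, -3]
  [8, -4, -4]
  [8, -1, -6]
J_3(-2)

The characteristic polynomial is
  det(x·I − A) = x^3 + 6*x^2 + 12*x + 8 = (x + 2)^3

Eigenvalues and multiplicities (the geometric multiplicity of λ is n − rank(A − λI), which equals the number of Jordan blocks for λ):
  λ = -2: algebraic multiplicity = 3, geometric multiplicity = 1

Determining the block sizes for each eigenvalue:
  λ = -2: one block (gm = 1), so the single block has size am = 3 → block sizes [3]

Assembling the blocks gives a Jordan form
J =
  [-2,  1,  0]
  [ 0, -2,  1]
  [ 0,  0, -2]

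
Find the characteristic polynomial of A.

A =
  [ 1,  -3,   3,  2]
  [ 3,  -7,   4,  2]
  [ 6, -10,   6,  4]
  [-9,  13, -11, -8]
x^4 + 8*x^3 + 24*x^2 + 32*x + 16

Expanding det(x·I − A) (e.g. by cofactor expansion or by noting that A is similar to its Jordan form J, which has the same characteristic polynomial as A) gives
  χ_A(x) = x^4 + 8*x^3 + 24*x^2 + 32*x + 16
which factors as (x + 2)^4. The eigenvalues (with algebraic multiplicities) are λ = -2 with multiplicity 4.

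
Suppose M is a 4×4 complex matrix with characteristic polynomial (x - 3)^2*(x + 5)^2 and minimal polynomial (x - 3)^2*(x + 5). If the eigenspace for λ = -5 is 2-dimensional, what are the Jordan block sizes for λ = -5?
Block sizes for λ = -5: [1, 1]

Step 1 — from the characteristic polynomial, algebraic multiplicity of λ = -5 is 2. From dim ker(M − (-5)·I) = 2, there are exactly 2 Jordan blocks for λ = -5.
Step 2 — from the minimal polynomial, the factor (x + 5) tells us the largest block for λ = -5 has size 1.
Step 3 — with total size 2, 2 blocks, and largest block 1, the block sizes (in nonincreasing order) are [1, 1].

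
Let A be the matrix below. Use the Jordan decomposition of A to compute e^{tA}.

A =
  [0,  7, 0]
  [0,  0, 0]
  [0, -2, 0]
e^{tA} =
  [1, 7*t, 0]
  [0, 1, 0]
  [0, -2*t, 1]

Strategy: write A = P · J · P⁻¹ where J is a Jordan canonical form, so e^{tA} = P · e^{tJ} · P⁻¹, and e^{tJ} can be computed block-by-block.

A has Jordan form
J =
  [0, 1, 0]
  [0, 0, 0]
  [0, 0, 0]
(up to reordering of blocks).

Per-block formulas:
  For a 2×2 Jordan block J_2(0): exp(t · J_2(0)) = e^(0t)·(I + t·N), where N is the 2×2 nilpotent shift.
  For a 1×1 block at λ = 0: exp(t · [0]) = [e^(0t)].

After assembling e^{tJ} and conjugating by P, we get:

e^{tA} =
  [1, 7*t, 0]
  [0, 1, 0]
  [0, -2*t, 1]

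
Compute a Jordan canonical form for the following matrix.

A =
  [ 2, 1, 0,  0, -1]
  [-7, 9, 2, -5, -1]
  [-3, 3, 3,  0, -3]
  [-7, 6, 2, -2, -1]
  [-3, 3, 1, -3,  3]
J_3(3) ⊕ J_2(3)

The characteristic polynomial is
  det(x·I − A) = x^5 - 15*x^4 + 90*x^3 - 270*x^2 + 405*x - 243 = (x - 3)^5

Eigenvalues and multiplicities (the geometric multiplicity of λ is n − rank(A − λI), which equals the number of Jordan blocks for λ):
  λ = 3: algebraic multiplicity = 5, geometric multiplicity = 2

Determining the block sizes for each eigenvalue:
  λ = 3: with am = 5 and gm = 2, the partition is not yet determined (e.g. several partitions of 5 into 2 parts exist). Let N = A − (3)·I. Computing rank(N^1) = 3, rank(N^2) = 1, rank(N^3) = 0; the number of blocks of size ≥ j is rank(N^{j−1}) − rank(N^j), giving [2, 2, 1]. So we have 1 block(s) of size 3, 1 block(s) of size 2 → block sizes [3, 2]

Assembling the blocks gives a Jordan form
J =
  [3, 1, 0, 0, 0]
  [0, 3, 1, 0, 0]
  [0, 0, 3, 0, 0]
  [0, 0, 0, 3, 1]
  [0, 0, 0, 0, 3]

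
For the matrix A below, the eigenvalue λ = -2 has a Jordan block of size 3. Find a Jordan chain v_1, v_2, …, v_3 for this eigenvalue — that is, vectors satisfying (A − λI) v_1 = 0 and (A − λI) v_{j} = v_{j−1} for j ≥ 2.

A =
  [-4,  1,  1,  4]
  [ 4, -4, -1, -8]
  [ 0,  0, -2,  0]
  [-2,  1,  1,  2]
A Jordan chain for λ = -2 of length 3:
v_1 = (1, -2, 0, 1)ᵀ
v_2 = (1, -1, 0, 1)ᵀ
v_3 = (0, 0, 1, 0)ᵀ

Let N = A − (-2)·I. We want v_3 with N^3 v_3 = 0 but N^2 v_3 ≠ 0; then v_{j-1} := N · v_j for j = 3, …, 2.

Pick v_3 = (0, 0, 1, 0)ᵀ.
Then v_2 = N · v_3 = (1, -1, 0, 1)ᵀ.
Then v_1 = N · v_2 = (1, -2, 0, 1)ᵀ.

Sanity check: (A − (-2)·I) v_1 = (0, 0, 0, 0)ᵀ = 0. ✓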